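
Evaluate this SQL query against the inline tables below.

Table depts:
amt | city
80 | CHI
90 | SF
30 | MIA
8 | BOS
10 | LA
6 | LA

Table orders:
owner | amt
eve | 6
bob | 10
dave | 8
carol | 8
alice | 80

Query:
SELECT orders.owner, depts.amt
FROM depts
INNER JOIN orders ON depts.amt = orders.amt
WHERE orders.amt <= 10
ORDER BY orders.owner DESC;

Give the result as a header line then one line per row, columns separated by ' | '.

== RESULT ==
orders.owner | depts.amt
eve | 6
dave | 8
carol | 8
bob | 10

Derivation:
After JOIN orders (5 rows):
depts.amt | depts.city | orders.owner | orders.amt
80 | CHI | alice | 80
8 | BOS | dave | 8
8 | BOS | carol | 8
10 | LA | bob | 10
6 | LA | eve | 6
After WHERE (4 rows):
depts.amt | depts.city | orders.owner | orders.amt
8 | BOS | dave | 8
8 | BOS | carol | 8
10 | LA | bob | 10
6 | LA | eve | 6
After SELECT (4 rows):
orders.owner | depts.amt
dave | 8
carol | 8
bob | 10
eve | 6
After ORDER BY (4 rows):
orders.owner | depts.amt
eve | 6
dave | 8
carol | 8
bob | 10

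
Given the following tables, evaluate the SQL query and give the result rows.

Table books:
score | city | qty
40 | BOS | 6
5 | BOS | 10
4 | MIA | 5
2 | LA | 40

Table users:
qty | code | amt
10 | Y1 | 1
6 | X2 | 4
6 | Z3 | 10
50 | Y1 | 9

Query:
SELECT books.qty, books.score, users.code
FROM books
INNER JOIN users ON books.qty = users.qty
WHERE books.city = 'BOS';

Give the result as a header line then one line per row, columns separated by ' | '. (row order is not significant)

== RESULT ==
books.qty | books.score | users.code
6 | 40 | X2
6 | 40 | Z3
10 | 5 | Y1

Derivation:
After JOIN users (3 rows):
books.score | books.city | books.qty | users.qty | users.code | users.amt
40 | BOS | 6 | 6 | X2 | 4
40 | BOS | 6 | 6 | Z3 | 10
5 | BOS | 10 | 10 | Y1 | 1
After WHERE (3 rows):
books.score | books.city | books.qty | users.qty | users.code | users.amt
40 | BOS | 6 | 6 | X2 | 4
40 | BOS | 6 | 6 | Z3 | 10
5 | BOS | 10 | 10 | Y1 | 1
After SELECT (3 rows):
books.qty | books.score | users.code
6 | 40 | X2
6 | 40 | Z3
10 | 5 | Y1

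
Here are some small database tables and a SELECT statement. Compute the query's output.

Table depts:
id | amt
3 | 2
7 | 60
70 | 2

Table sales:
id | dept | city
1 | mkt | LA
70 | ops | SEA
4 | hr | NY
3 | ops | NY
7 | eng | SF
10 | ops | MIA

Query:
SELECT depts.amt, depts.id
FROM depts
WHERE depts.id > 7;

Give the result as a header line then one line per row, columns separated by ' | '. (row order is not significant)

== RESULT ==
depts.amt | depts.id
2 | 70

Derivation:
After WHERE (1 rows):
depts.id | depts.amt
70 | 2
After SELECT (1 rows):
depts.amt | depts.id
2 | 70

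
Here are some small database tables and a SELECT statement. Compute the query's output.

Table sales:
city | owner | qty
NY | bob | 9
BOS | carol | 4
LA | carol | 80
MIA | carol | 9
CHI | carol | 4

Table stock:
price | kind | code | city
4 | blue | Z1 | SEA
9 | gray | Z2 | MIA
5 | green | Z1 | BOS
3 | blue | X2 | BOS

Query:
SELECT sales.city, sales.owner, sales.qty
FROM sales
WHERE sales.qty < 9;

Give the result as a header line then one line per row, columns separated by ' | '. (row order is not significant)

== RESULT ==
sales.city | sales.owner | sales.qty
BOS | carol | 4
CHI | carol | 4

Derivation:
After WHERE (2 rows):
sales.city | sales.owner | sales.qty
BOS | carol | 4
CHI | carol | 4
After SELECT (2 rows):
sales.city | sales.owner | sales.qty
BOS | carol | 4
CHI | carol | 4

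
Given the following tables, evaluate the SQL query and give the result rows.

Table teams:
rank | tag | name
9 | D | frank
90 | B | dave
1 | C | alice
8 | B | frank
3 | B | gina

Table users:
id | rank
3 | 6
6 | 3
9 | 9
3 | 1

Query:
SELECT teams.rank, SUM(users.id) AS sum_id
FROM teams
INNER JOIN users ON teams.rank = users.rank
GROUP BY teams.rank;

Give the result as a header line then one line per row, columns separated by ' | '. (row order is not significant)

== RESULT ==
teams.rank | sum_id
9 | 9
1 | 3
3 | 6

Derivation:
After JOIN users (3 rows):
teams.rank | teams.tag | teams.name | users.id | users.rank
9 | D | frank | 9 | 9
1 | C | alice | 3 | 1
3 | B | gina | 6 | 3
After GROUP BY (3 rows):
teams.rank | sum_id
9 | 9
1 | 3
3 | 6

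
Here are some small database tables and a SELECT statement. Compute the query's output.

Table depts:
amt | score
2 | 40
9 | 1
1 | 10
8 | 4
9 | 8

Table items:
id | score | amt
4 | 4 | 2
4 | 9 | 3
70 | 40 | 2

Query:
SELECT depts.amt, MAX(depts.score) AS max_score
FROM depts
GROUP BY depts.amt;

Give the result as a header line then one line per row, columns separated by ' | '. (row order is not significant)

After GROUP BY (4 rows):
depts.amt | max_score
2 | 40
9 | 8
1 | 10
8 | 4

== RESULT ==
depts.amt | max_score
2 | 40
9 | 8
1 | 10
8 | 4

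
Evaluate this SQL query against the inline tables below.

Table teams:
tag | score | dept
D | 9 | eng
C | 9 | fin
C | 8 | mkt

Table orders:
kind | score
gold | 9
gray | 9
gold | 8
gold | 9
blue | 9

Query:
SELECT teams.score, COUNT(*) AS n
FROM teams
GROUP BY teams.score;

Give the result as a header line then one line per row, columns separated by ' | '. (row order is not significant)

== RESULT ==
teams.score | n
9 | 2
8 | 1

Derivation:
After GROUP BY (2 rows):
teams.score | n
9 | 2
8 | 1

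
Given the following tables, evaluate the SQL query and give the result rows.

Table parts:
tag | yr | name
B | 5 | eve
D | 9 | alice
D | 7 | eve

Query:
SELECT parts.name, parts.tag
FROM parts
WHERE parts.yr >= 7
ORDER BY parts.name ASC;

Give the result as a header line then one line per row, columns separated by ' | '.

== RESULT ==
parts.name | parts.tag
alice | D
eve | D

Derivation:
After WHERE (2 rows):
parts.tag | parts.yr | parts.name
D | 9 | alice
D | 7 | eve
After SELECT (2 rows):
parts.name | parts.tag
alice | D
eve | D
After ORDER BY (2 rows):
parts.name | parts.tag
alice | D
eve | D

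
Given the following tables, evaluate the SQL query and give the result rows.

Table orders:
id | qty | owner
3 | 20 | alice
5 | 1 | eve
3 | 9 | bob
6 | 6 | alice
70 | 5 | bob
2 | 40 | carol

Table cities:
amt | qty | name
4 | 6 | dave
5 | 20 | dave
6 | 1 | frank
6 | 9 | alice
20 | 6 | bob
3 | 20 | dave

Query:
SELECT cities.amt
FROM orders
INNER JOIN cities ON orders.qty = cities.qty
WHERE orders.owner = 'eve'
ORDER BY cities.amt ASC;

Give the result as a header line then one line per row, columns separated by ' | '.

After JOIN cities (6 rows):
orders.id | orders.qty | orders.owner | cities.amt | cities.qty | cities.name
3 | 20 | alice | 5 | 20 | dave
3 | 20 | alice | 3 | 20 | dave
5 | 1 | eve | 6 | 1 | frank
3 | 9 | bob | 6 | 9 | alice
6 | 6 | alice | 4 | 6 | dave
6 | 6 | alice | 20 | 6 | bob
After WHERE (1 rows):
orders.id | orders.qty | orders.owner | cities.amt | cities.qty | cities.name
5 | 1 | eve | 6 | 1 | frank
After SELECT (1 rows):
cities.amt
6
After ORDER BY (1 rows):
cities.amt
6

== RESULT ==
cities.amt
6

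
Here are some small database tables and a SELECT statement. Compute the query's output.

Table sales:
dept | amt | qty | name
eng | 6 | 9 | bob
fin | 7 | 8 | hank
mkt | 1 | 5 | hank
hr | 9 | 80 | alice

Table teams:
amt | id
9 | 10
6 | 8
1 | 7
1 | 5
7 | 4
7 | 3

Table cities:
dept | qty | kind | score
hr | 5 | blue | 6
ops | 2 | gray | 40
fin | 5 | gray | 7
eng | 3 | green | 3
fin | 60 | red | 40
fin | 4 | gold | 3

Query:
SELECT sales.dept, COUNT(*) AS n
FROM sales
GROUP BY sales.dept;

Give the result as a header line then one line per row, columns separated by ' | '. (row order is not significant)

After GROUP BY (4 rows):
sales.dept | n
eng | 1
fin | 1
mkt | 1
hr | 1

== RESULT ==
sales.dept | n
eng | 1
fin | 1
mkt | 1
hr | 1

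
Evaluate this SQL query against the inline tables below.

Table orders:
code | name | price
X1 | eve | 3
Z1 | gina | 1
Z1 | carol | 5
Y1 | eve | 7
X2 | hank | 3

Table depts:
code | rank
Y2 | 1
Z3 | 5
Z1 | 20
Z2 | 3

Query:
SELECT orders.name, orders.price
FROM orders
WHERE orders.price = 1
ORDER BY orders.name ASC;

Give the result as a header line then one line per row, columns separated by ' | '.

After WHERE (1 rows):
orders.code | orders.name | orders.price
Z1 | gina | 1
After SELECT (1 rows):
orders.name | orders.price
gina | 1
After ORDER BY (1 rows):
orders.name | orders.price
gina | 1

== RESULT ==
orders.name | orders.price
gina | 1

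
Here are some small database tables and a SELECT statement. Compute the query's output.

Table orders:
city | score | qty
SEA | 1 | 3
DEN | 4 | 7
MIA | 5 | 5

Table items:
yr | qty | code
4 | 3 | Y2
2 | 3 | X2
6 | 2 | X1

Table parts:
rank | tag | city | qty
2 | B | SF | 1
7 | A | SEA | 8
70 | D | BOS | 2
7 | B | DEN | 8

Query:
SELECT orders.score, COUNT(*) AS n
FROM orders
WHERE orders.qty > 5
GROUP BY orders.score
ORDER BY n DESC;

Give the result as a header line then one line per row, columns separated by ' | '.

After WHERE (1 rows):
orders.city | orders.score | orders.qty
DEN | 4 | 7
After GROUP BY (1 rows):
orders.score | n
4 | 1
After ORDER BY (1 rows):
orders.score | n
4 | 1

== RESULT ==
orders.score | n
4 | 1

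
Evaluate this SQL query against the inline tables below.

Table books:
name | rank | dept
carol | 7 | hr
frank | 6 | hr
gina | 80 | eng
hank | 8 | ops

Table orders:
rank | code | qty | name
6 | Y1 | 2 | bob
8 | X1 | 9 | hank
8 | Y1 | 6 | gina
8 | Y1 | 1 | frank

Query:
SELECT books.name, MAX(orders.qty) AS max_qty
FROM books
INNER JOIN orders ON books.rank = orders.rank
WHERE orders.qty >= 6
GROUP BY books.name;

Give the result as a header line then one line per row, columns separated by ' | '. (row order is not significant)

== RESULT ==
books.name | max_qty
hank | 9

Derivation:
After JOIN orders (4 rows):
books.name | books.rank | books.dept | orders.rank | orders.code | orders.qty | orders.name
frank | 6 | hr | 6 | Y1 | 2 | bob
hank | 8 | ops | 8 | X1 | 9 | hank
hank | 8 | ops | 8 | Y1 | 6 | gina
hank | 8 | ops | 8 | Y1 | 1 | frank
After WHERE (2 rows):
books.name | books.rank | books.dept | orders.rank | orders.code | orders.qty | orders.name
hank | 8 | ops | 8 | X1 | 9 | hank
hank | 8 | ops | 8 | Y1 | 6 | gina
After GROUP BY (1 rows):
books.name | max_qty
hank | 9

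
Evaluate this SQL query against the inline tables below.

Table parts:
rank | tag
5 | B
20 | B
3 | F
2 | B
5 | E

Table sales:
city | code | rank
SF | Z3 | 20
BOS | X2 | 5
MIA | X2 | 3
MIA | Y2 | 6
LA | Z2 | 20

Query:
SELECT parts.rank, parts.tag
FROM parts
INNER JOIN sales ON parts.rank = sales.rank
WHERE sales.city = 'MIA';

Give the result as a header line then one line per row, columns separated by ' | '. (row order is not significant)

== RESULT ==
parts.rank | parts.tag
3 | F

Derivation:
After JOIN sales (5 rows):
parts.rank | parts.tag | sales.city | sales.code | sales.rank
5 | B | BOS | X2 | 5
20 | B | SF | Z3 | 20
20 | B | LA | Z2 | 20
3 | F | MIA | X2 | 3
5 | E | BOS | X2 | 5
After WHERE (1 rows):
parts.rank | parts.tag | sales.city | sales.code | sales.rank
3 | F | MIA | X2 | 3
After SELECT (1 rows):
parts.rank | parts.tag
3 | F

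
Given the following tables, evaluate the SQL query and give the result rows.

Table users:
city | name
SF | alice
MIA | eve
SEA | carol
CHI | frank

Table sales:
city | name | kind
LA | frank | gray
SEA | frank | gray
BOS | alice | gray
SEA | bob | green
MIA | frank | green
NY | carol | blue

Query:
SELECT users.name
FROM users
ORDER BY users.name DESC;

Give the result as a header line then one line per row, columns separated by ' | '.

After SELECT (4 rows):
users.name
alice
eve
carol
frank
After ORDER BY (4 rows):
users.name
frank
eve
carol
alice

== RESULT ==
users.name
frank
eve
carol
alice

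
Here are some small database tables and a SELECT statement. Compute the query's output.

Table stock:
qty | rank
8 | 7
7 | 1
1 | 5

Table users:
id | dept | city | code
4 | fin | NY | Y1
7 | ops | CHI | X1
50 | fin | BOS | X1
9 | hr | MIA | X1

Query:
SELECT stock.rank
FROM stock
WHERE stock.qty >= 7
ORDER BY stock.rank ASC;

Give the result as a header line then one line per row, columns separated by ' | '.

== RESULT ==
stock.rank
1
7

Derivation:
After WHERE (2 rows):
stock.qty | stock.rank
8 | 7
7 | 1
After SELECT (2 rows):
stock.rank
7
1
After ORDER BY (2 rows):
stock.rank
1
7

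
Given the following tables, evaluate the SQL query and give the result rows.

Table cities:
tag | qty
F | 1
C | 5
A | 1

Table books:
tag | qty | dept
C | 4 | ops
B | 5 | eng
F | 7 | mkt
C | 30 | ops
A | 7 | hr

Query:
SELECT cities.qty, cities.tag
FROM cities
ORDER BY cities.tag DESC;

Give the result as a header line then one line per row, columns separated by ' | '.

After SELECT (3 rows):
cities.qty | cities.tag
1 | F
5 | C
1 | A
After ORDER BY (3 rows):
cities.qty | cities.tag
1 | F
5 | C
1 | A

== RESULT ==
cities.qty | cities.tag
1 | F
5 | C
1 | A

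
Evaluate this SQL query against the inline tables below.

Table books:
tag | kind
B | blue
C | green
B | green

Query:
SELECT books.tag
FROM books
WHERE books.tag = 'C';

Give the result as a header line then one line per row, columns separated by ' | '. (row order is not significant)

== RESULT ==
books.tag
C

Derivation:
After WHERE (1 rows):
books.tag | books.kind
C | green
After SELECT (1 rows):
books.tag
C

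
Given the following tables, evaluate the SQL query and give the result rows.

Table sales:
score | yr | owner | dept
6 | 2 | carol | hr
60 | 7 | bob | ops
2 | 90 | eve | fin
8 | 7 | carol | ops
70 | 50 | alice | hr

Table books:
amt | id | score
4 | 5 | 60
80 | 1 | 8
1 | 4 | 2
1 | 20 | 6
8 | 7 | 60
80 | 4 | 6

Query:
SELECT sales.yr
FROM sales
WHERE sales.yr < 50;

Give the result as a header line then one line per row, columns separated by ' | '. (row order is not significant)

== RESULT ==
sales.yr
2
7
7

Derivation:
After WHERE (3 rows):
sales.score | sales.yr | sales.owner | sales.dept
6 | 2 | carol | hr
60 | 7 | bob | ops
8 | 7 | carol | ops
After SELECT (3 rows):
sales.yr
2
7
7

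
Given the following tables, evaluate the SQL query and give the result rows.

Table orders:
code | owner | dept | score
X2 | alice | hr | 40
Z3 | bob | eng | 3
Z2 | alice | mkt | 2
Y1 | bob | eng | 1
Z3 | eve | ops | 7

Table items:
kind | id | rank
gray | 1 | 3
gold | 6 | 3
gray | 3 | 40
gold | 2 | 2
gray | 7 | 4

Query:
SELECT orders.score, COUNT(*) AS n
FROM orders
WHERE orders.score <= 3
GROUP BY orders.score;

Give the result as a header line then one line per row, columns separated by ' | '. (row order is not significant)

After WHERE (3 rows):
orders.code | orders.owner | orders.dept | orders.score
Z3 | bob | eng | 3
Z2 | alice | mkt | 2
Y1 | bob | eng | 1
After GROUP BY (3 rows):
orders.score | n
3 | 1
2 | 1
1 | 1

== RESULT ==
orders.score | n
3 | 1
2 | 1
1 | 1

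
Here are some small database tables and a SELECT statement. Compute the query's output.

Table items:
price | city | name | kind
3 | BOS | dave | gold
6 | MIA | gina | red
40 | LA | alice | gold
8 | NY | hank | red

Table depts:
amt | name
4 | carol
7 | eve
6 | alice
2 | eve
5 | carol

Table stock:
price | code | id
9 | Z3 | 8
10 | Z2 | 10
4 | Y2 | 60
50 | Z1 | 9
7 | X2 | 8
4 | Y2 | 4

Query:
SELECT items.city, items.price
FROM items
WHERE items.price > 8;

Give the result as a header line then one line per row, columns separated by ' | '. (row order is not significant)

== RESULT ==
items.city | items.price
LA | 40

Derivation:
After WHERE (1 rows):
items.price | items.city | items.name | items.kind
40 | LA | alice | gold
After SELECT (1 rows):
items.city | items.price
LA | 40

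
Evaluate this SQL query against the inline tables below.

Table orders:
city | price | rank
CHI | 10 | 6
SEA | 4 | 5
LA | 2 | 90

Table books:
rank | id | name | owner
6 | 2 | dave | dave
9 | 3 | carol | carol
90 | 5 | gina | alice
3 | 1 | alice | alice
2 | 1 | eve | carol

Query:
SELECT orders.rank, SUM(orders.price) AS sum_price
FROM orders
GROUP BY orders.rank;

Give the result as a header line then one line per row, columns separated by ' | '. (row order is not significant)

== RESULT ==
orders.rank | sum_price
6 | 10
5 | 4
90 | 2

Derivation:
After GROUP BY (3 rows):
orders.rank | sum_price
6 | 10
5 | 4
90 | 2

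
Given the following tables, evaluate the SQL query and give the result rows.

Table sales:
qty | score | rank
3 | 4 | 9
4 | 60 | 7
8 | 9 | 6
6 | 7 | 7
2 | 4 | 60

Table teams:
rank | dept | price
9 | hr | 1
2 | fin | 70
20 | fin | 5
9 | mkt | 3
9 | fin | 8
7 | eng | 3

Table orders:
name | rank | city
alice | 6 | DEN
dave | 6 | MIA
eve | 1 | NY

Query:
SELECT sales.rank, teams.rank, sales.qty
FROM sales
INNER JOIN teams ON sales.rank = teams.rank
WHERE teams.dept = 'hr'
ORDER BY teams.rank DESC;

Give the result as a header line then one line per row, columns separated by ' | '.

== RESULT ==
sales.rank | teams.rank | sales.qty
9 | 9 | 3

Derivation:
After JOIN teams (5 rows):
sales.qty | sales.score | sales.rank | teams.rank | teams.dept | teams.price
3 | 4 | 9 | 9 | hr | 1
3 | 4 | 9 | 9 | mkt | 3
3 | 4 | 9 | 9 | fin | 8
4 | 60 | 7 | 7 | eng | 3
6 | 7 | 7 | 7 | eng | 3
After WHERE (1 rows):
sales.qty | sales.score | sales.rank | teams.rank | teams.dept | teams.price
3 | 4 | 9 | 9 | hr | 1
After SELECT (1 rows):
sales.rank | teams.rank | sales.qty
9 | 9 | 3
After ORDER BY (1 rows):
sales.rank | teams.rank | sales.qty
9 | 9 | 3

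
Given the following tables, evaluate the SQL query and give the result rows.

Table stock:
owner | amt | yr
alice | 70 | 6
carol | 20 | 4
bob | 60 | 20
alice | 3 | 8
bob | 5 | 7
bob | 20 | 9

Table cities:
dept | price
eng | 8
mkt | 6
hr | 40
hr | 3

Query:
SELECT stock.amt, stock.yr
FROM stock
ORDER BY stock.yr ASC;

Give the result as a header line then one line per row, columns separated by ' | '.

After SELECT (6 rows):
stock.amt | stock.yr
70 | 6
20 | 4
60 | 20
3 | 8
5 | 7
20 | 9
After ORDER BY (6 rows):
stock.amt | stock.yr
20 | 4
70 | 6
5 | 7
3 | 8
20 | 9
60 | 20

== RESULT ==
stock.amt | stock.yr
20 | 4
70 | 6
5 | 7
3 | 8
20 | 9
60 | 20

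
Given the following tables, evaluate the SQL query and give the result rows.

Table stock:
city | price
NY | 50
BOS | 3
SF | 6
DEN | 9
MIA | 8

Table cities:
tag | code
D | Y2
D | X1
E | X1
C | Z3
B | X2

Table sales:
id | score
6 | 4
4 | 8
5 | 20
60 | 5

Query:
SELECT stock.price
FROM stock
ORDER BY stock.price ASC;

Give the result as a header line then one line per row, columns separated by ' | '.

After SELECT (5 rows):
stock.price
50
3
6
9
8
After ORDER BY (5 rows):
stock.price
3
6
8
9
50

== RESULT ==
stock.price
3
6
8
9
50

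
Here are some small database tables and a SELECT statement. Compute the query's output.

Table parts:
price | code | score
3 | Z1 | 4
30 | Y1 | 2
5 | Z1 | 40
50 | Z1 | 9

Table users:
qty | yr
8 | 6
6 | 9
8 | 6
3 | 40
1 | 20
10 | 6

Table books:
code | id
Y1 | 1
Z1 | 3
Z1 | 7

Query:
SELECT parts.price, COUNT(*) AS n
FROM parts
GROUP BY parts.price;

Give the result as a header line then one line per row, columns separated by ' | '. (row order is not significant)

== RESULT ==
parts.price | n
3 | 1
30 | 1
5 | 1
50 | 1

Derivation:
After GROUP BY (4 rows):
parts.price | n
3 | 1
30 | 1
5 | 1
50 | 1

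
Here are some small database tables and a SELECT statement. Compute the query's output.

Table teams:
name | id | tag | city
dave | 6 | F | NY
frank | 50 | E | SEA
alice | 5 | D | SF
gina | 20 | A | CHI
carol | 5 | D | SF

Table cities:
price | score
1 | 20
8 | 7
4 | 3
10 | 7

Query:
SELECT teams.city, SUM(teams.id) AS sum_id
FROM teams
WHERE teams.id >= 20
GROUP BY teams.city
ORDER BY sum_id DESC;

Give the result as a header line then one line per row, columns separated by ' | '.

== RESULT ==
teams.city | sum_id
SEA | 50
CHI | 20

Derivation:
After WHERE (2 rows):
teams.name | teams.id | teams.tag | teams.city
frank | 50 | E | SEA
gina | 20 | A | CHI
After GROUP BY (2 rows):
teams.city | sum_id
SEA | 50
CHI | 20
After ORDER BY (2 rows):
teams.city | sum_id
SEA | 50
CHI | 20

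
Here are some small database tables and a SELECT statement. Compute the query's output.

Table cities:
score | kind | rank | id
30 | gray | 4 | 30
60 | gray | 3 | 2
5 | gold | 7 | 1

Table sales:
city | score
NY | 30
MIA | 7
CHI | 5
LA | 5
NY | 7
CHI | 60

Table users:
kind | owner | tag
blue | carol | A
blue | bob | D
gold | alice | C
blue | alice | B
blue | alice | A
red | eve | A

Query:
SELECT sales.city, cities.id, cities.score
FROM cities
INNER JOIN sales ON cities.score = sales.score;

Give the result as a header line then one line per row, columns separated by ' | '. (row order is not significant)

After JOIN sales (4 rows):
cities.score | cities.kind | cities.rank | cities.id | sales.city | sales.score
30 | gray | 4 | 30 | NY | 30
60 | gray | 3 | 2 | CHI | 60
5 | gold | 7 | 1 | CHI | 5
5 | gold | 7 | 1 | LA | 5
After SELECT (4 rows):
sales.city | cities.id | cities.score
NY | 30 | 30
CHI | 2 | 60
CHI | 1 | 5
LA | 1 | 5

== RESULT ==
sales.city | cities.id | cities.score
NY | 30 | 30
CHI | 2 | 60
CHI | 1 | 5
LA | 1 | 5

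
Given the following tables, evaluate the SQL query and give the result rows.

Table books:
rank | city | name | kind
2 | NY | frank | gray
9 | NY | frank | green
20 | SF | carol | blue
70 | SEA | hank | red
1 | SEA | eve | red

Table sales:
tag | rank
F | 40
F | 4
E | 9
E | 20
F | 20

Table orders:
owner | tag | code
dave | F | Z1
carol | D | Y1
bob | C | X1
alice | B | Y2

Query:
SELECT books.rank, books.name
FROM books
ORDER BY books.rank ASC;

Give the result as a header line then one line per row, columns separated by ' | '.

== RESULT ==
books.rank | books.name
1 | eve
2 | frank
9 | frank
20 | carol
70 | hank

Derivation:
After SELECT (5 rows):
books.rank | books.name
2 | frank
9 | frank
20 | carol
70 | hank
1 | eve
After ORDER BY (5 rows):
books.rank | books.name
1 | eve
2 | frank
9 | frank
20 | carol
70 | hank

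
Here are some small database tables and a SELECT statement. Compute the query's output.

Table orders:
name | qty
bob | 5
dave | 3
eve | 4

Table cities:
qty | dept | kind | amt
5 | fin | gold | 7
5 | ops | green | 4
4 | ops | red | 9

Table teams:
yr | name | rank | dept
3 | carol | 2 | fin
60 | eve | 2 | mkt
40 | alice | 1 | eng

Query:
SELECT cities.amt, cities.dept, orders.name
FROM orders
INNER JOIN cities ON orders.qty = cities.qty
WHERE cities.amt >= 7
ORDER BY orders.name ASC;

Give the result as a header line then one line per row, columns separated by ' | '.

== RESULT ==
cities.amt | cities.dept | orders.name
7 | fin | bob
9 | ops | eve

Derivation:
After JOIN cities (3 rows):
orders.name | orders.qty | cities.qty | cities.dept | cities.kind | cities.amt
bob | 5 | 5 | fin | gold | 7
bob | 5 | 5 | ops | green | 4
eve | 4 | 4 | ops | red | 9
After WHERE (2 rows):
orders.name | orders.qty | cities.qty | cities.dept | cities.kind | cities.amt
bob | 5 | 5 | fin | gold | 7
eve | 4 | 4 | ops | red | 9
After SELECT (2 rows):
cities.amt | cities.dept | orders.name
7 | fin | bob
9 | ops | eve
After ORDER BY (2 rows):
cities.amt | cities.dept | orders.name
7 | fin | bob
9 | ops | eve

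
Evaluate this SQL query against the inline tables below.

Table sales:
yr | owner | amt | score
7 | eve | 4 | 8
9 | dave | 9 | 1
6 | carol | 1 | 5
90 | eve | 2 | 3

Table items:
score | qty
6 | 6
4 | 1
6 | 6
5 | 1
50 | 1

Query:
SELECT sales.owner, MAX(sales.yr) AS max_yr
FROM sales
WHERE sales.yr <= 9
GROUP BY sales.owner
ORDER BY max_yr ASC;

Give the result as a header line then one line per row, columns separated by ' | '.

== RESULT ==
sales.owner | max_yr
carol | 6
eve | 7
dave | 9

Derivation:
After WHERE (3 rows):
sales.yr | sales.owner | sales.amt | sales.score
7 | eve | 4 | 8
9 | dave | 9 | 1
6 | carol | 1 | 5
After GROUP BY (3 rows):
sales.owner | max_yr
eve | 7
dave | 9
carol | 6
After ORDER BY (3 rows):
sales.owner | max_yr
carol | 6
eve | 7
dave | 9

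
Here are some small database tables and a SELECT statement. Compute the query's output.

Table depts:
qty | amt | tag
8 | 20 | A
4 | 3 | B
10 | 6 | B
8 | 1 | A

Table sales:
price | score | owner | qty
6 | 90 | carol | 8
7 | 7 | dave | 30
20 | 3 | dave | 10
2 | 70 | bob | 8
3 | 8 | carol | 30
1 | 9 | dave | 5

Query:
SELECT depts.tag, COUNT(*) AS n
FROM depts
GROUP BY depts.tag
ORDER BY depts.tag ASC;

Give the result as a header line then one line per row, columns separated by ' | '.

== RESULT ==
depts.tag | n
A | 2
B | 2

Derivation:
After GROUP BY (2 rows):
depts.tag | n
A | 2
B | 2
After ORDER BY (2 rows):
depts.tag | n
A | 2
B | 2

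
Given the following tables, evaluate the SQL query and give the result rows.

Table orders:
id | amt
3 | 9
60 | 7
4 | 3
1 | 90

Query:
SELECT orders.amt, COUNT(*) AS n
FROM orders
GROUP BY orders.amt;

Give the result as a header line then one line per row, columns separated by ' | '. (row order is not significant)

After GROUP BY (4 rows):
orders.amt | n
9 | 1
7 | 1
3 | 1
90 | 1

== RESULT ==
orders.amt | n
9 | 1
7 | 1
3 | 1
90 | 1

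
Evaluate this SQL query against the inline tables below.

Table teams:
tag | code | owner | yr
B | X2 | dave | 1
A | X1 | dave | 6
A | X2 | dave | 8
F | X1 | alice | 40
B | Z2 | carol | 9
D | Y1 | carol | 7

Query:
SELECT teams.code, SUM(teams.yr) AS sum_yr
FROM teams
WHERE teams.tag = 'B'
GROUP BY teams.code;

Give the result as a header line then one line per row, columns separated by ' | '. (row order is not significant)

After WHERE (2 rows):
teams.tag | teams.code | teams.owner | teams.yr
B | X2 | dave | 1
B | Z2 | carol | 9
After GROUP BY (2 rows):
teams.code | sum_yr
X2 | 1
Z2 | 9

== RESULT ==
teams.code | sum_yr
X2 | 1
Z2 | 9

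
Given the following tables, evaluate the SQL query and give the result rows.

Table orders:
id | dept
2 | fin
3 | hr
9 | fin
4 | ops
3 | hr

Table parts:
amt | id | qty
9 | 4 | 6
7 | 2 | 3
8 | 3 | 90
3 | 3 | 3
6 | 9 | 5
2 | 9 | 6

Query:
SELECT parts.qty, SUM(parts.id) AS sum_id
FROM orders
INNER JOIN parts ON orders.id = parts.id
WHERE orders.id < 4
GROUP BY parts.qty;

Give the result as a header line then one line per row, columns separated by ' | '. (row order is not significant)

After JOIN parts (8 rows):
orders.id | orders.dept | parts.amt | parts.id | parts.qty
2 | fin | 7 | 2 | 3
3 | hr | 8 | 3 | 90
3 | hr | 3 | 3 | 3
9 | fin | 6 | 9 | 5
9 | fin | 2 | 9 | 6
4 | ops | 9 | 4 | 6
3 | hr | 8 | 3 | 90
3 | hr | 3 | 3 | 3
After WHERE (5 rows):
orders.id | orders.dept | parts.amt | parts.id | parts.qty
2 | fin | 7 | 2 | 3
3 | hr | 8 | 3 | 90
3 | hr | 3 | 3 | 3
3 | hr | 8 | 3 | 90
3 | hr | 3 | 3 | 3
After GROUP BY (2 rows):
parts.qty | sum_id
3 | 8
90 | 6

== RESULT ==
parts.qty | sum_id
3 | 8
90 | 6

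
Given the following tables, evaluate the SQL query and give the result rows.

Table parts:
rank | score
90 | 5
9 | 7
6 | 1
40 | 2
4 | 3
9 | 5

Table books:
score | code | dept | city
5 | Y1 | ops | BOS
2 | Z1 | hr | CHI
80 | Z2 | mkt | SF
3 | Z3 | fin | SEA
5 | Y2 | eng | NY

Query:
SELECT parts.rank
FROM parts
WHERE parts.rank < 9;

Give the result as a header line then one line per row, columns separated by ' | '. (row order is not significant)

After WHERE (2 rows):
parts.rank | parts.score
6 | 1
4 | 3
After SELECT (2 rows):
parts.rank
6
4

== RESULT ==
parts.rank
6
4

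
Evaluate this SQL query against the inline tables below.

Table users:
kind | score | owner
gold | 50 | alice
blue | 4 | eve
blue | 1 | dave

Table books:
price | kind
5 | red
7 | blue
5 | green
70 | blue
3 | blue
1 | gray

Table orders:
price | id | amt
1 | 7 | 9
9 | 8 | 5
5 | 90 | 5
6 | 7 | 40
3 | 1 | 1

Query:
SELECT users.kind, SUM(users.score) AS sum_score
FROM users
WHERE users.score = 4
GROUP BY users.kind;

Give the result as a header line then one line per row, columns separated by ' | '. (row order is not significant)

After WHERE (1 rows):
users.kind | users.score | users.owner
blue | 4 | eve
After GROUP BY (1 rows):
users.kind | sum_score
blue | 4

== RESULT ==
users.kind | sum_score
blue | 4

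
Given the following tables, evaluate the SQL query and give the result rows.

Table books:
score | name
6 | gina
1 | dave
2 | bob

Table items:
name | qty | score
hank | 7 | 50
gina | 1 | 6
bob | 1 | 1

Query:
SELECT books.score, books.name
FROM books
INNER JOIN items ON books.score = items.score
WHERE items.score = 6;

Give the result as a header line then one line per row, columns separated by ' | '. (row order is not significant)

After JOIN items (2 rows):
books.score | books.name | items.name | items.qty | items.score
6 | gina | gina | 1 | 6
1 | dave | bob | 1 | 1
After WHERE (1 rows):
books.score | books.name | items.name | items.qty | items.score
6 | gina | gina | 1 | 6
After SELECT (1 rows):
books.score | books.name
6 | gina

== RESULT ==
books.score | books.name
6 | gina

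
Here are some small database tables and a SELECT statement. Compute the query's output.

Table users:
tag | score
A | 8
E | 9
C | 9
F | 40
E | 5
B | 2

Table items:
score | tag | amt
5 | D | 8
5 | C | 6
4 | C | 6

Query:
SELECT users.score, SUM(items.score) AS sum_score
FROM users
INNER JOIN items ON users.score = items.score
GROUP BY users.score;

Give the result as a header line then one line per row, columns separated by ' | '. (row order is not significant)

After JOIN items (2 rows):
users.tag | users.score | items.score | items.tag | items.amt
E | 5 | 5 | D | 8
E | 5 | 5 | C | 6
After GROUP BY (1 rows):
users.score | sum_score
5 | 10

== RESULT ==
users.score | sum_score
5 | 10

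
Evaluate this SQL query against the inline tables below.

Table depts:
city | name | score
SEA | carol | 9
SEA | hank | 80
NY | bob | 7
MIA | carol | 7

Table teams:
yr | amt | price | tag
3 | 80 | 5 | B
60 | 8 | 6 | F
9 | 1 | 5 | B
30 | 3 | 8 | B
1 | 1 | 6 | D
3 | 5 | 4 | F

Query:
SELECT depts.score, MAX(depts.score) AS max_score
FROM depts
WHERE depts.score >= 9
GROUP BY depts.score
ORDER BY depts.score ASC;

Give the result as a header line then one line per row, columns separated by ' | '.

== RESULT ==
depts.score | max_score
9 | 9
80 | 80

Derivation:
After WHERE (2 rows):
depts.city | depts.name | depts.score
SEA | carol | 9
SEA | hank | 80
After GROUP BY (2 rows):
depts.score | max_score
9 | 9
80 | 80
After ORDER BY (2 rows):
depts.score | max_score
9 | 9
80 | 80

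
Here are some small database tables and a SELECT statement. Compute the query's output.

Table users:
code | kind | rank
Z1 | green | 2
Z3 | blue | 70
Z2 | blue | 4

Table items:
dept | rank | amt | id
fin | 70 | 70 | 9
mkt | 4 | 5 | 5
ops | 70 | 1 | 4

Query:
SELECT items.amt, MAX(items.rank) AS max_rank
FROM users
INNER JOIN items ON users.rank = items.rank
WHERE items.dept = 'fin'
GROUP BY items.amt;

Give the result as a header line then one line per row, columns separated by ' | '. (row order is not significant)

After JOIN items (3 rows):
users.code | users.kind | users.rank | items.dept | items.rank | items.amt | items.id
Z3 | blue | 70 | fin | 70 | 70 | 9
Z3 | blue | 70 | ops | 70 | 1 | 4
Z2 | blue | 4 | mkt | 4 | 5 | 5
After WHERE (1 rows):
users.code | users.kind | users.rank | items.dept | items.rank | items.amt | items.id
Z3 | blue | 70 | fin | 70 | 70 | 9
After GROUP BY (1 rows):
items.amt | max_rank
70 | 70

== RESULT ==
items.amt | max_rank
70 | 70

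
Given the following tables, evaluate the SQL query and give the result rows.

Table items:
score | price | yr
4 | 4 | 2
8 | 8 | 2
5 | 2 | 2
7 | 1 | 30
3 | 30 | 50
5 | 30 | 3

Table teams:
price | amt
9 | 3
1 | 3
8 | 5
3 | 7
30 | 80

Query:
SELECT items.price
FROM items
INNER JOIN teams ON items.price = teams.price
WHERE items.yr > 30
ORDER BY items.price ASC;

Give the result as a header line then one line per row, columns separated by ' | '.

== RESULT ==
items.price
30

Derivation:
After JOIN teams (4 rows):
items.score | items.price | items.yr | teams.price | teams.amt
8 | 8 | 2 | 8 | 5
7 | 1 | 30 | 1 | 3
3 | 30 | 50 | 30 | 80
5 | 30 | 3 | 30 | 80
After WHERE (1 rows):
items.score | items.price | items.yr | teams.price | teams.amt
3 | 30 | 50 | 30 | 80
After SELECT (1 rows):
items.price
30
After ORDER BY (1 rows):
items.price
30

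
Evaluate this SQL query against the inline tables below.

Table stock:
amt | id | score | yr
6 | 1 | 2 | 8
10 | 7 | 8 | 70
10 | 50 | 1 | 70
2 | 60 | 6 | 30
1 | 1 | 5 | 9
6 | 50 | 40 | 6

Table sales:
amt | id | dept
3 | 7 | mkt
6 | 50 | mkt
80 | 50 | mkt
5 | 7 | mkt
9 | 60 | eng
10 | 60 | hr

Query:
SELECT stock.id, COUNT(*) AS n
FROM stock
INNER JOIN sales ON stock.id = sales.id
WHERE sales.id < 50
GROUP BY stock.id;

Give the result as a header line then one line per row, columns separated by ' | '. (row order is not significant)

After JOIN sales (8 rows):
stock.amt | stock.id | stock.score | stock.yr | sales.amt | sales.id | sales.dept
10 | 7 | 8 | 70 | 3 | 7 | mkt
10 | 7 | 8 | 70 | 5 | 7 | mkt
10 | 50 | 1 | 70 | 6 | 50 | mkt
10 | 50 | 1 | 70 | 80 | 50 | mkt
2 | 60 | 6 | 30 | 9 | 60 | eng
2 | 60 | 6 | 30 | 10 | 60 | hr
6 | 50 | 40 | 6 | 6 | 50 | mkt
6 | 50 | 40 | 6 | 80 | 50 | mkt
After WHERE (2 rows):
stock.amt | stock.id | stock.score | stock.yr | sales.amt | sales.id | sales.dept
10 | 7 | 8 | 70 | 3 | 7 | mkt
10 | 7 | 8 | 70 | 5 | 7 | mkt
After GROUP BY (1 rows):
stock.id | n
7 | 2

== RESULT ==
stock.id | n
7 | 2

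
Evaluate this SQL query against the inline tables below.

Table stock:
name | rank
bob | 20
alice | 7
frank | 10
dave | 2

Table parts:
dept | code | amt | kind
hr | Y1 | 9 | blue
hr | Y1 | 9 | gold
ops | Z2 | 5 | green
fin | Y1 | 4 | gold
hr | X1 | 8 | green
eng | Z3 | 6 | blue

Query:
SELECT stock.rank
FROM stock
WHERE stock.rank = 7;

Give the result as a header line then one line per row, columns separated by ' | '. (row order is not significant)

== RESULT ==
stock.rank
7

Derivation:
After WHERE (1 rows):
stock.name | stock.rank
alice | 7
After SELECT (1 rows):
stock.rank
7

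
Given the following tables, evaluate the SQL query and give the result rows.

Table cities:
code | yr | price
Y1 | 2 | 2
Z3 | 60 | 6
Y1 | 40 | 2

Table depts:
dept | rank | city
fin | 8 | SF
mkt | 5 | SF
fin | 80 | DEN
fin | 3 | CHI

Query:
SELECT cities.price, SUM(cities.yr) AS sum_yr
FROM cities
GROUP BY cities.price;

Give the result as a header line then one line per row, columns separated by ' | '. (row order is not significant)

After GROUP BY (2 rows):
cities.price | sum_yr
2 | 42
6 | 60

== RESULT ==
cities.price | sum_yr
2 | 42
6 | 60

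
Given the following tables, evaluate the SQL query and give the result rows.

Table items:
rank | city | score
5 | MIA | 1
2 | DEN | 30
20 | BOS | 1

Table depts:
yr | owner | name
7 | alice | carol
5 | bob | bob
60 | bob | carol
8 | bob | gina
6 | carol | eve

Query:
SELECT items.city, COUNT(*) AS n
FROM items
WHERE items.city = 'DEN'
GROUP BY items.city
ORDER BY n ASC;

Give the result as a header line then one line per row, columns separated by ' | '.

After WHERE (1 rows):
items.rank | items.city | items.score
2 | DEN | 30
After GROUP BY (1 rows):
items.city | n
DEN | 1
After ORDER BY (1 rows):
items.city | n
DEN | 1

== RESULT ==
items.city | n
DEN | 1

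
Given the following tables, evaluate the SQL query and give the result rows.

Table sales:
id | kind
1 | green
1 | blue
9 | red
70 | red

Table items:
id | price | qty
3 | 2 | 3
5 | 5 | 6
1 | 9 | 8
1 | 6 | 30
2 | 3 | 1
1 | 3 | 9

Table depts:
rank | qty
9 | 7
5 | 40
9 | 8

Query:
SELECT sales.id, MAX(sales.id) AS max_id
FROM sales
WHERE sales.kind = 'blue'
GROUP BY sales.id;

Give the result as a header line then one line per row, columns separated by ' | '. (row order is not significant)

After WHERE (1 rows):
sales.id | sales.kind
1 | blue
After GROUP BY (1 rows):
sales.id | max_id
1 | 1

== RESULT ==
sales.id | max_id
1 | 1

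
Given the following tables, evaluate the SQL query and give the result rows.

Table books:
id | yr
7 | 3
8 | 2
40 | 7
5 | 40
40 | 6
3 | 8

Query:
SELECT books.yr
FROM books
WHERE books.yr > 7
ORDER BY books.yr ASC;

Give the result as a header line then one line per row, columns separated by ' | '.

After WHERE (2 rows):
books.id | books.yr
5 | 40
3 | 8
After SELECT (2 rows):
books.yr
40
8
After ORDER BY (2 rows):
books.yr
8
40

== RESULT ==
books.yr
8
40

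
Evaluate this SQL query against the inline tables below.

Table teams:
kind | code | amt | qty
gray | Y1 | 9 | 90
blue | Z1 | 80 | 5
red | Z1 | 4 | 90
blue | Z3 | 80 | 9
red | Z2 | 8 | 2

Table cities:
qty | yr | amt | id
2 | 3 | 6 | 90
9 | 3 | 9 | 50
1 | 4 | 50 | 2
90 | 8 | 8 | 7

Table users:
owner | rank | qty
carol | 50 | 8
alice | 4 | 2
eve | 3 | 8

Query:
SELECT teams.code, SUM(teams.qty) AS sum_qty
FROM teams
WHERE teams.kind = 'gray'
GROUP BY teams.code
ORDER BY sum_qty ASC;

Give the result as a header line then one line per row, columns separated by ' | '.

After WHERE (1 rows):
teams.kind | teams.code | teams.amt | teams.qty
gray | Y1 | 9 | 90
After GROUP BY (1 rows):
teams.code | sum_qty
Y1 | 90
After ORDER BY (1 rows):
teams.code | sum_qty
Y1 | 90

== RESULT ==
teams.code | sum_qty
Y1 | 90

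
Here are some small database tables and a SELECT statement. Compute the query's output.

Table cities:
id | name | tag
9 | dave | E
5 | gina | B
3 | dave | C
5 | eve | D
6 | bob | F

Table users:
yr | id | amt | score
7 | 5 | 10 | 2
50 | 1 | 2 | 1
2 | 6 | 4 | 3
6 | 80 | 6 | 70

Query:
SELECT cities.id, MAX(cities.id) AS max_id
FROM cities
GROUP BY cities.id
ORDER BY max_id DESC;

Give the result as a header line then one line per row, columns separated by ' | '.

== RESULT ==
cities.id | max_id
9 | 9
6 | 6
5 | 5
3 | 3

Derivation:
After GROUP BY (4 rows):
cities.id | max_id
9 | 9
5 | 5
3 | 3
6 | 6
After ORDER BY (4 rows):
cities.id | max_id
9 | 9
6 | 6
5 | 5
3 | 3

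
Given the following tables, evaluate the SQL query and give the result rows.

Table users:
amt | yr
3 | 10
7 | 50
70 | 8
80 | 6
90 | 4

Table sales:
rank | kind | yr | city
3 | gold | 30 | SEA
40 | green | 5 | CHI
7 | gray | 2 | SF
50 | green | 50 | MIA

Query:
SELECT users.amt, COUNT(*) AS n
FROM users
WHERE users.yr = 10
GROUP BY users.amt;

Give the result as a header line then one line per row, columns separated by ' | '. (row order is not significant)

After WHERE (1 rows):
users.amt | users.yr
3 | 10
After GROUP BY (1 rows):
users.amt | n
3 | 1

== RESULT ==
users.amt | n
3 | 1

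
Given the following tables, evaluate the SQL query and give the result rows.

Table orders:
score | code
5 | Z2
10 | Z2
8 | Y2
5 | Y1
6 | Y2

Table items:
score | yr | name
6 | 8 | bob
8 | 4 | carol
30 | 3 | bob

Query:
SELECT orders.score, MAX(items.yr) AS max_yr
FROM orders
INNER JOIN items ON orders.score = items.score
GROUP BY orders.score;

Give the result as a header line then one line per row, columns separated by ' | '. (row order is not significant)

== RESULT ==
orders.score | max_yr
8 | 4
6 | 8

Derivation:
After JOIN items (2 rows):
orders.score | orders.code | items.score | items.yr | items.name
8 | Y2 | 8 | 4 | carol
6 | Y2 | 6 | 8 | bob
After GROUP BY (2 rows):
orders.score | max_yr
8 | 4
6 | 8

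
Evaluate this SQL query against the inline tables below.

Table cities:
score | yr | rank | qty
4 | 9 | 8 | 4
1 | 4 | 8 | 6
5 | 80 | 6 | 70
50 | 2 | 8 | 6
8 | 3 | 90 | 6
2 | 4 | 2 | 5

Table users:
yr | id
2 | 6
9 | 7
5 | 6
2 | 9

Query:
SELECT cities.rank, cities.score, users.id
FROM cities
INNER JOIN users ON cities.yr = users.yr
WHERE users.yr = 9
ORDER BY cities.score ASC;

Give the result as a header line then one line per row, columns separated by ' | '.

== RESULT ==
cities.rank | cities.score | users.id
8 | 4 | 7

Derivation:
After JOIN users (3 rows):
cities.score | cities.yr | cities.rank | cities.qty | users.yr | users.id
4 | 9 | 8 | 4 | 9 | 7
50 | 2 | 8 | 6 | 2 | 6
50 | 2 | 8 | 6 | 2 | 9
After WHERE (1 rows):
cities.score | cities.yr | cities.rank | cities.qty | users.yr | users.id
4 | 9 | 8 | 4 | 9 | 7
After SELECT (1 rows):
cities.rank | cities.score | users.id
8 | 4 | 7
After ORDER BY (1 rows):
cities.rank | cities.score | users.id
8 | 4 | 7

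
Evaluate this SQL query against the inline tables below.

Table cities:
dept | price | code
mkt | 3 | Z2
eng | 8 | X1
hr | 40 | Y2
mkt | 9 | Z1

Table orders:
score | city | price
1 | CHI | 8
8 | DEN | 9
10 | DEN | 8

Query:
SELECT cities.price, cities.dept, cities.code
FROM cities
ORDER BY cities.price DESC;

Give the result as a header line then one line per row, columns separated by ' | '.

After SELECT (4 rows):
cities.price | cities.dept | cities.code
3 | mkt | Z2
8 | eng | X1
40 | hr | Y2
9 | mkt | Z1
After ORDER BY (4 rows):
cities.price | cities.dept | cities.code
40 | hr | Y2
9 | mkt | Z1
8 | eng | X1
3 | mkt | Z2

== RESULT ==
cities.price | cities.dept | cities.code
40 | hr | Y2
9 | mkt | Z1
8 | eng | X1
3 | mkt | Z2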